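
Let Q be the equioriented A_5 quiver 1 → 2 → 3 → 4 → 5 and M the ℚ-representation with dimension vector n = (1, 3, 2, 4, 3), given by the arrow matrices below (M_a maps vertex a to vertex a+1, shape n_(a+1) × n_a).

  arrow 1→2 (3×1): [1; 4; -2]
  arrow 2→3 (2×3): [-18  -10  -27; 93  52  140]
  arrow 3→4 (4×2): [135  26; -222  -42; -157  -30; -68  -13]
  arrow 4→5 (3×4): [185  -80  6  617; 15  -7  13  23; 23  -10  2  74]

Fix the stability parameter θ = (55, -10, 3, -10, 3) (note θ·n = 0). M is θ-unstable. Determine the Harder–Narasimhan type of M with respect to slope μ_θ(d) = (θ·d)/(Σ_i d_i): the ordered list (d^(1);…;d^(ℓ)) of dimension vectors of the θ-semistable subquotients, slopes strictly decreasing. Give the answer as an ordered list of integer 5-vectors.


Barcode: M ≅ I[1,5], I[2,2], I[2,5], I[4,4], I[4,5]. HN layers by μ_θ (4 steps, strictly decreasing):
  μ^(1)=41/5; μ^(2)=3; μ^(3)=-7/2; μ^(4)=-10

((1, 1, 1, 1, 1); (0, 0, 0, 0, 2); (0, 0, 1, 1, 0); (0, 2, 0, 2, 0))


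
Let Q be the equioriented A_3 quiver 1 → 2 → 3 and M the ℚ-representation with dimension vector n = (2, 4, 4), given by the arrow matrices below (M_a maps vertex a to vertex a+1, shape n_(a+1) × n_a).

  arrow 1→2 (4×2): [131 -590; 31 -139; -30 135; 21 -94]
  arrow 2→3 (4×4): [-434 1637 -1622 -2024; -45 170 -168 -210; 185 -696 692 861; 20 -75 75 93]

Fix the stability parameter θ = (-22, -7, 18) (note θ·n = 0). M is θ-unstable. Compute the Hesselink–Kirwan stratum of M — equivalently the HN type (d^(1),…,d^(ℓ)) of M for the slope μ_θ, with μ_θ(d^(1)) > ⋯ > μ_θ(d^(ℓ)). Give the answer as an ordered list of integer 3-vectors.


Interval decomposition of M: I[1,3]^2, I[2,3]^2.
HN type (ℓ=3): μ^(1)=18; μ^(2)=-7; μ^(3)=-22

((0, 0, 4); (0, 4, 0); (2, 0, 0))


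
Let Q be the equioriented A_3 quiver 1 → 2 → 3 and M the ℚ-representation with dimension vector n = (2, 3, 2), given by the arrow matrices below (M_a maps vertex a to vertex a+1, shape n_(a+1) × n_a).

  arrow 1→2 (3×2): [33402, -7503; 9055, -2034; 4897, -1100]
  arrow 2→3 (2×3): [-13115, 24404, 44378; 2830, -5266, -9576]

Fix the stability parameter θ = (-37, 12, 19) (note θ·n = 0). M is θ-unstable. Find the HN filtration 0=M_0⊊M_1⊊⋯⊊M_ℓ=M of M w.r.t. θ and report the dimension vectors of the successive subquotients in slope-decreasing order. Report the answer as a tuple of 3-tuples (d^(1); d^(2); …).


Interval decomposition of M: I[1,3]^2, I[2,2].
HN type (ℓ=3): μ^(1)=19; μ^(2)=12; μ^(3)=-37

((0, 0, 2); (0, 3, 0); (2, 0, 0))


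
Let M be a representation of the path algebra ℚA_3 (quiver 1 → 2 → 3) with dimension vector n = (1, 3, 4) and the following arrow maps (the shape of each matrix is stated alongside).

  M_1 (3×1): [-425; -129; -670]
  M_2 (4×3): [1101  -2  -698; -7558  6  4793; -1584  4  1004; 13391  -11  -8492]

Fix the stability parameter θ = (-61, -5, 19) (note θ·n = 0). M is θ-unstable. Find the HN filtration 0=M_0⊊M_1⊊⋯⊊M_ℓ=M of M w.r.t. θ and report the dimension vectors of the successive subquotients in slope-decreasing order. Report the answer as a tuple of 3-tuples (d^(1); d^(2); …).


Barcode: M ≅ I[1,3], I[2,3]^2, I[3,3]. HN layers by μ_θ (3 steps, strictly decreasing):
  μ^(1)=19; μ^(2)=-5; μ^(3)=-61

((0, 0, 4); (0, 3, 0); (1, 0, 0))


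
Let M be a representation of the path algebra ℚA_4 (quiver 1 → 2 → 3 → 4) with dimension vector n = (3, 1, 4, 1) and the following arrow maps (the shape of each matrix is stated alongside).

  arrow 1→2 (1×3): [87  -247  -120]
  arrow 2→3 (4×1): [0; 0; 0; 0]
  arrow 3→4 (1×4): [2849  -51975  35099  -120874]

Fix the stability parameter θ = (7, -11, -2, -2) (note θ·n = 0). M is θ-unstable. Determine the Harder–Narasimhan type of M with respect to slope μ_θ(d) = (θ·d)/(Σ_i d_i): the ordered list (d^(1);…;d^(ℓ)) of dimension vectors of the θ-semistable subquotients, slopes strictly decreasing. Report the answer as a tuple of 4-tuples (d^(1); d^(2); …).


Barcode: M ≅ I[1,1]^2, I[1,2], I[3,3]^3, I[3,4]. HN layers by μ_θ (2 steps, strictly decreasing):
  μ^(1)=7; μ^(2)=-2

((2, 0, 0, 0); (1, 1, 4, 1))


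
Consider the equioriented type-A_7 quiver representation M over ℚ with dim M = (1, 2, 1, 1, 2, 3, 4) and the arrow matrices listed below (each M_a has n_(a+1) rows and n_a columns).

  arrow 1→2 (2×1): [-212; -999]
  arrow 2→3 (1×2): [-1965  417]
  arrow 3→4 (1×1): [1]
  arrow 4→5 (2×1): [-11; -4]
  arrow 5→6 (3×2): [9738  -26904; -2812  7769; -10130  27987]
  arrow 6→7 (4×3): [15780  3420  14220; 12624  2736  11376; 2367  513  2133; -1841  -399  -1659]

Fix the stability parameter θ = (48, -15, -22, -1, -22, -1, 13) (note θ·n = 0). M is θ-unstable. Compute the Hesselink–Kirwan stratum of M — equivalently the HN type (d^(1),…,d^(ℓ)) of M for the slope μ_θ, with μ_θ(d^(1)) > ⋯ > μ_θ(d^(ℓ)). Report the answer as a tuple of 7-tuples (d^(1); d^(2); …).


Via rank(M_{q-1}∘⋯∘M_p): M ≅ I[1,6], I[2,2], I[5,6], I[6,7], I[7,7]^3.
μ_θ-semistable layers: μ^(1)=13; μ^(2)=-1; μ^(3)=-12/5; μ^(4)=-15; μ^(5)=-22

((0, 0, 0, 0, 0, 0, 4); (0, 0, 0, 0, 0, 3, 0); (1, 1, 1, 1, 1, 0, 0); (0, 1, 0, 0, 0, 0, 0); (0, 0, 0, 0, 1, 0, 0))


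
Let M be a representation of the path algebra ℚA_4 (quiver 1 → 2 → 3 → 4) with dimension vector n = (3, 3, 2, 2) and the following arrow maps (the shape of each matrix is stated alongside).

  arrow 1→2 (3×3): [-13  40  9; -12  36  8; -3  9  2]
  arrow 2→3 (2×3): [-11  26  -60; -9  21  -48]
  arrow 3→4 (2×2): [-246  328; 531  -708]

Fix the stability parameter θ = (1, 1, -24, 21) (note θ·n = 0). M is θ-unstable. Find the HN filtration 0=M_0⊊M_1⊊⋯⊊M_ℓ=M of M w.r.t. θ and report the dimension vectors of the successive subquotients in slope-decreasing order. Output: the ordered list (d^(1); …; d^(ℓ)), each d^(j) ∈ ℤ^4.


Interval decomposition of M: I[1,1], I[1,2], I[1,4], I[2,3], I[4,4].
HN type (ℓ=4): μ^(1)=21; μ^(2)=1; μ^(3)=-22/3; μ^(4)=-23/2

((0, 0, 0, 2); (2, 1, 0, 0); (1, 1, 1, 0); (0, 1, 1, 0))


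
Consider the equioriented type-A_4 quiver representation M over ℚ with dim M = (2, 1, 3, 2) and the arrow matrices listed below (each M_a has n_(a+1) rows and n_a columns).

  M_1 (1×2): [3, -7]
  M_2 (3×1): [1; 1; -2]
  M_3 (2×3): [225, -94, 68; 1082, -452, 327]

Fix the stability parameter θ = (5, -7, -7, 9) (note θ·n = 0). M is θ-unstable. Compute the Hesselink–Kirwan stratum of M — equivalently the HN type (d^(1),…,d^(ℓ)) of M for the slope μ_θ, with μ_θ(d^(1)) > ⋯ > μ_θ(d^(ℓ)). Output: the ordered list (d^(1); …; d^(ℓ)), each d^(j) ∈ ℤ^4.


Barcode: M ≅ I[1,1], I[1,4], I[3,3], I[3,4]. HN layers by μ_θ (4 steps, strictly decreasing):
  μ^(1)=9; μ^(2)=5; μ^(3)=-3; μ^(4)=-7

((0, 0, 0, 2); (1, 0, 0, 0); (1, 1, 1, 0); (0, 0, 2, 0))


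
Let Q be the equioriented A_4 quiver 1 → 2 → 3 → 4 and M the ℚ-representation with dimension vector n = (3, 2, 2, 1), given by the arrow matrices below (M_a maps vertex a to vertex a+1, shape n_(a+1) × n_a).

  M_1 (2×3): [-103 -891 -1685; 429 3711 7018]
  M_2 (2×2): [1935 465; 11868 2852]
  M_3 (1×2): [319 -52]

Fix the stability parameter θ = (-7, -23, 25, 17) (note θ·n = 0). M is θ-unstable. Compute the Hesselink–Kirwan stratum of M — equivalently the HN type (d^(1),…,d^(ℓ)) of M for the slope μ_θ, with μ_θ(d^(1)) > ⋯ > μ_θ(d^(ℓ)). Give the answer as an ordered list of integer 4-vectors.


Barcode: M ≅ I[1,1], I[1,2], I[1,4], I[3,3]. HN layers by μ_θ (4 steps, strictly decreasing):
  μ^(1)=25; μ^(2)=21; μ^(3)=-7; μ^(4)=-15

((0, 0, 1, 0); (0, 0, 1, 1); (1, 0, 0, 0); (2, 2, 0, 0))


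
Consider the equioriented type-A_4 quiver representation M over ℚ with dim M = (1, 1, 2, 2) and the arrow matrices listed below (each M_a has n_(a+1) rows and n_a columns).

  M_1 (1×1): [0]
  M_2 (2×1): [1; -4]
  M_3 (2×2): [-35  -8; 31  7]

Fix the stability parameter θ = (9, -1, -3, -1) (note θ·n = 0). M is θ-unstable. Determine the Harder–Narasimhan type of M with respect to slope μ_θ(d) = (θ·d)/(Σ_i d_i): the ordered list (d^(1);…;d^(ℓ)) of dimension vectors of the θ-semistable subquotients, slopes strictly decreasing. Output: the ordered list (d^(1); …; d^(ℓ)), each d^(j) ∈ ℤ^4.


Barcode: M ≅ I[1,1], I[2,4], I[3,4]. HN layers by μ_θ (4 steps, strictly decreasing):
  μ^(1)=9; μ^(2)=-1; μ^(3)=-2; μ^(4)=-3

((1, 0, 0, 0); (0, 0, 0, 2); (0, 1, 1, 0); (0, 0, 1, 0))


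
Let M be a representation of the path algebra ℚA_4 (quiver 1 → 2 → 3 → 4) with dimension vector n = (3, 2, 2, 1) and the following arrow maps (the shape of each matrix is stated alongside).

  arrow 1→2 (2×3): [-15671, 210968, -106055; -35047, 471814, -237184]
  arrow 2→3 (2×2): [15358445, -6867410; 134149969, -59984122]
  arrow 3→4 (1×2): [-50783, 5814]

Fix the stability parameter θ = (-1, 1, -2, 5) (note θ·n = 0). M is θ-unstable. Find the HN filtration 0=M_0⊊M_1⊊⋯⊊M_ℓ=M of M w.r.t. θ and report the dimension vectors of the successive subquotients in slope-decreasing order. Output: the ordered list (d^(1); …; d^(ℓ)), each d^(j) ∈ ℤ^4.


Interval decomposition of M: I[1,1], I[1,2], I[1,4], I[3,3].
HN type (ℓ=5): μ^(1)=5; μ^(2)=1; μ^(3)=-1/2; μ^(4)=-1; μ^(5)=-2

((0, 0, 0, 1); (0, 1, 0, 0); (0, 1, 1, 0); (3, 0, 0, 0); (0, 0, 1, 0))


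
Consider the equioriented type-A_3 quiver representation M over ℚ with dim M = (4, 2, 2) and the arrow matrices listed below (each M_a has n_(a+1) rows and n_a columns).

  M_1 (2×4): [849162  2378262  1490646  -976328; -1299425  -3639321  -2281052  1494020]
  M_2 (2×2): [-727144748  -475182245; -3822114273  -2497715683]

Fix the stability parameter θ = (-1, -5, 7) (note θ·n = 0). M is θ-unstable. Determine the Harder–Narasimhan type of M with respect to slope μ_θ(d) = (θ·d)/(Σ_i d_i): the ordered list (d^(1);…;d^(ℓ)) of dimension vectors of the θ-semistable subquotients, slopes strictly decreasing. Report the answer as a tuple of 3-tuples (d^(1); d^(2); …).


Via rank(M_{q-1}∘⋯∘M_p): M ≅ I[1,1]^2, I[1,3]^2.
μ_θ-semistable layers: μ^(1)=7; μ^(2)=-1; μ^(3)=-3

((0, 0, 2); (2, 0, 0); (2, 2, 0))


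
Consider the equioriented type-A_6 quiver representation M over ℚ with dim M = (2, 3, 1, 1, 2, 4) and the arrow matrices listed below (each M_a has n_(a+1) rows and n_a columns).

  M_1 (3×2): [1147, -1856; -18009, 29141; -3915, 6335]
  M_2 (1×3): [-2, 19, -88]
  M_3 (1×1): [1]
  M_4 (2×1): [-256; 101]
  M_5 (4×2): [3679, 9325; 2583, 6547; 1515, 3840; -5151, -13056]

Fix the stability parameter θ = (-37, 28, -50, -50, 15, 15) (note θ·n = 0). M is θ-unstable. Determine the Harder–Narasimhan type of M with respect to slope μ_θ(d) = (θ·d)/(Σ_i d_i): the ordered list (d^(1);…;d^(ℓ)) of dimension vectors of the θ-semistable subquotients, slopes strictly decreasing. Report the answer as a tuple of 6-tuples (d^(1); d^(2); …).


Barcode: M ≅ I[1,2], I[1,6], I[2,2], I[5,6], I[6,6]^2. HN layers by μ_θ (4 steps, strictly decreasing):
  μ^(1)=28; μ^(2)=15; μ^(3)=-24; μ^(4)=-37

((0, 2, 0, 0, 0, 0); (0, 0, 0, 0, 2, 4); (0, 1, 1, 1, 0, 0); (2, 0, 0, 0, 0, 0))


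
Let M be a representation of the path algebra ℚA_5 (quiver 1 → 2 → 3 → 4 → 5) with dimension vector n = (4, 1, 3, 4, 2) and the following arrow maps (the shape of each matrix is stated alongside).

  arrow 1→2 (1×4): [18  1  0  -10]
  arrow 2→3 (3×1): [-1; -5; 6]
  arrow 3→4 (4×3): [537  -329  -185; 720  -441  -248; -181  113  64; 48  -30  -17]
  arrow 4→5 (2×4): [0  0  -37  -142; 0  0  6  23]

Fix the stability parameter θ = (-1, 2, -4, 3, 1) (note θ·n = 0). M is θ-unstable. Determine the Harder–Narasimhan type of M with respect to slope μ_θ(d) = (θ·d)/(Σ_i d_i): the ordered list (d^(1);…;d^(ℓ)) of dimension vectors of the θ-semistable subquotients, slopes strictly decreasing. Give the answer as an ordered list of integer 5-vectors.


Barcode: M ≅ I[1,1]^3, I[1,4], I[3,5]^2, I[4,4]. HN layers by μ_θ (4 steps, strictly decreasing):
  μ^(1)=3; μ^(2)=2; μ^(3)=-1; μ^(4)=-4

((0, 0, 0, 2, 0); (0, 0, 0, 2, 2); (4, 1, 1, 0, 0); (0, 0, 2, 0, 0))


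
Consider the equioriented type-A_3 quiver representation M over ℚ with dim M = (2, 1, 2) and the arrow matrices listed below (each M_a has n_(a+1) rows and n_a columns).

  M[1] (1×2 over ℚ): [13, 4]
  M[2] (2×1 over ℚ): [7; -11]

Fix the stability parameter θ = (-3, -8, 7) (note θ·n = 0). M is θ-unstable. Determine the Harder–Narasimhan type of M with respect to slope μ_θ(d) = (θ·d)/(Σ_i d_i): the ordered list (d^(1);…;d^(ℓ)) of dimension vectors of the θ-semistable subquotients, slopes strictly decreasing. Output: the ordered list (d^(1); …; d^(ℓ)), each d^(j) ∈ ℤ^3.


Barcode: M ≅ I[1,1], I[1,3], I[3,3]. HN layers by μ_θ (3 steps, strictly decreasing):
  μ^(1)=7; μ^(2)=-3; μ^(3)=-11/2

((0, 0, 2); (1, 0, 0); (1, 1, 0))


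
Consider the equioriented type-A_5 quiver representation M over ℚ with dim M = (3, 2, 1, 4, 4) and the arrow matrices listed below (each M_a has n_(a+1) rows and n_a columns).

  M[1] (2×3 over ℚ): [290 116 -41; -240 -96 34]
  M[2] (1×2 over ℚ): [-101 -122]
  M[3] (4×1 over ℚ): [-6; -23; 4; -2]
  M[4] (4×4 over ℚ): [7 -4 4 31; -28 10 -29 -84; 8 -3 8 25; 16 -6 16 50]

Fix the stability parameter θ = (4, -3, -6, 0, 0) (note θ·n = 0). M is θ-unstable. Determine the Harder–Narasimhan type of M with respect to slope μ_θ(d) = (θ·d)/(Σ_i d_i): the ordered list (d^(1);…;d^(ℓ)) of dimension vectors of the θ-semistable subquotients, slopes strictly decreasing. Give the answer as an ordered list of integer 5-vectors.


Barcode: M ≅ I[1,1], I[1,2], I[1,5], I[4,4], I[4,5]^2, I[5,5]. HN layers by μ_θ (4 steps, strictly decreasing):
  μ^(1)=4; μ^(2)=1/2; μ^(3)=0; μ^(4)=-5/3

((1, 0, 0, 0, 0); (1, 1, 0, 0, 0); (0, 0, 0, 4, 4); (1, 1, 1, 0, 0))


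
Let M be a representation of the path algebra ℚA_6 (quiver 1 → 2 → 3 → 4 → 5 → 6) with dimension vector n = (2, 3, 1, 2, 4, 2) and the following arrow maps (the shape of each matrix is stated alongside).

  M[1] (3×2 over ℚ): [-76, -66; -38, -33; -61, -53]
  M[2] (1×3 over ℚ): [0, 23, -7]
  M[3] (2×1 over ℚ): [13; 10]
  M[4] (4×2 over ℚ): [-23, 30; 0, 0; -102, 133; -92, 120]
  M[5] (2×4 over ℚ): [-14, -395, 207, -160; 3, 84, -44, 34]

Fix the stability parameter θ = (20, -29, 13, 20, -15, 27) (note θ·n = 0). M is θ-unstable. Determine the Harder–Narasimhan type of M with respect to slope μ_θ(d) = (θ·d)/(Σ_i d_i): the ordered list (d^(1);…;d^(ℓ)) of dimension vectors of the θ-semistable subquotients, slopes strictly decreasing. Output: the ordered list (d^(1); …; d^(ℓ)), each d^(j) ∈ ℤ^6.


Interval decomposition of M: I[1,2], I[1,6], I[2,2], I[4,6], I[5,5]^2.
HN type (ℓ=6): μ^(1)=27; μ^(2)=6; μ^(3)=5/2; μ^(4)=-9/2; μ^(5)=-15; μ^(6)=-29

((0, 0, 0, 0, 0, 2); (0, 0, 1, 1, 1, 0); (0, 0, 0, 1, 1, 0); (2, 2, 0, 0, 0, 0); (0, 0, 0, 0, 2, 0); (0, 1, 0, 0, 0, 0))


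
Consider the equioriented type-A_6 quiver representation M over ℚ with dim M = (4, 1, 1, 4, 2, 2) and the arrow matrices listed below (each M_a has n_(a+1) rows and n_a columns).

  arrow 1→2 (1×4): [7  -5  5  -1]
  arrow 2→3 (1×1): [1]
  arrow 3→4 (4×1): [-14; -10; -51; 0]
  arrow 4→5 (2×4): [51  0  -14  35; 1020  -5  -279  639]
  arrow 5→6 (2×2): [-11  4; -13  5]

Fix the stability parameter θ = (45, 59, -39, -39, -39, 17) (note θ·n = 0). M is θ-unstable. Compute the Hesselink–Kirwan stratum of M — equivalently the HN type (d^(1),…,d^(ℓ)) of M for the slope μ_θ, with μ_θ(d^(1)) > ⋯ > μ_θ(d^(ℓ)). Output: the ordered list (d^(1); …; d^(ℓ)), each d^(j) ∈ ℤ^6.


Barcode: M ≅ I[1,1]^3, I[1,6], I[4,4]^2, I[4,6]. HN layers by μ_θ (4 steps, strictly decreasing):
  μ^(1)=45; μ^(2)=17; μ^(3)=-13/5; μ^(4)=-39

((3, 0, 0, 0, 0, 0); (0, 0, 0, 0, 0, 2); (1, 1, 1, 1, 1, 0); (0, 0, 0, 3, 1, 0))


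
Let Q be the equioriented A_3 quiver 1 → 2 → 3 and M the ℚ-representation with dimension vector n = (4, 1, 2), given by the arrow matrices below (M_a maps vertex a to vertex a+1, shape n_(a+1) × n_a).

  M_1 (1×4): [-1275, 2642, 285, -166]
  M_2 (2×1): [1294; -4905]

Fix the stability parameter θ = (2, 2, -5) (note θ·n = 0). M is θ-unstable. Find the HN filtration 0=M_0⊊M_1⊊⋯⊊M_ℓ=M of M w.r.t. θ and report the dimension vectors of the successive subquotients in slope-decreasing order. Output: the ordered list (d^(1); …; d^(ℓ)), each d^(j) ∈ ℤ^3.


Interval decomposition of M: I[1,1]^3, I[1,3], I[3,3].
HN type (ℓ=3): μ^(1)=2; μ^(2)=-1/3; μ^(3)=-5

((3, 0, 0); (1, 1, 1); (0, 0, 1))


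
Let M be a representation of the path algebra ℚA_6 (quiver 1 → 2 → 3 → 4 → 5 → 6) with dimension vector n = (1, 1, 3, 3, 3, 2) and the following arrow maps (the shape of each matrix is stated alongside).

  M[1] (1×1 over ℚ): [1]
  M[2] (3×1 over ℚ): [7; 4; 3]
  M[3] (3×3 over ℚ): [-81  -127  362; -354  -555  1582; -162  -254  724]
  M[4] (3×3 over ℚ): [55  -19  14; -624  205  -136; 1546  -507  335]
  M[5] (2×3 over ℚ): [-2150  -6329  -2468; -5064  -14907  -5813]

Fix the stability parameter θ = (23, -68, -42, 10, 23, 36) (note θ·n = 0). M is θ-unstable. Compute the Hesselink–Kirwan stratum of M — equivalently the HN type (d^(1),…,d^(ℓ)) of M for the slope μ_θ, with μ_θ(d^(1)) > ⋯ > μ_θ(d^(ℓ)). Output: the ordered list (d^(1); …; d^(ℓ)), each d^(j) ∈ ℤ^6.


Barcode: M ≅ I[1,6], I[3,3], I[3,5], I[4,6]. HN layers by μ_θ (5 steps, strictly decreasing):
  μ^(1)=36; μ^(2)=23; μ^(3)=10; μ^(4)=-29; μ^(5)=-42

((0, 0, 0, 0, 0, 2); (0, 0, 0, 0, 3, 0); (0, 0, 0, 3, 0, 0); (1, 1, 1, 0, 0, 0); (0, 0, 2, 0, 0, 0))


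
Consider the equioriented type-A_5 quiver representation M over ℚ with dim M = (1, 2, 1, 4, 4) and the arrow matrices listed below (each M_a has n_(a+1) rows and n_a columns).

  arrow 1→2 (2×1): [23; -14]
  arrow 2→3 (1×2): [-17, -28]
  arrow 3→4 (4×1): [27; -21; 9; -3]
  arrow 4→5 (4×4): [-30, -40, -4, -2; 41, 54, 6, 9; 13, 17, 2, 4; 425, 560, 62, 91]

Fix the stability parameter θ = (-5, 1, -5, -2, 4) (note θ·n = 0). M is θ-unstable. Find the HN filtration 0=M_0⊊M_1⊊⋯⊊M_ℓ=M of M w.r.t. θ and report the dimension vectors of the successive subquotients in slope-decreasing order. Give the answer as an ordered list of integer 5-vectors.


Via rank(M_{q-1}∘⋯∘M_p): M ≅ I[1,4], I[2,2], I[4,4], I[4,5]^2, I[5,5]^2.
μ_θ-semistable layers: μ^(1)=4; μ^(2)=1; μ^(3)=-2; μ^(4)=-5

((0, 0, 0, 0, 4); (0, 1, 0, 0, 0); (0, 1, 1, 4, 0); (1, 0, 0, 0, 0))


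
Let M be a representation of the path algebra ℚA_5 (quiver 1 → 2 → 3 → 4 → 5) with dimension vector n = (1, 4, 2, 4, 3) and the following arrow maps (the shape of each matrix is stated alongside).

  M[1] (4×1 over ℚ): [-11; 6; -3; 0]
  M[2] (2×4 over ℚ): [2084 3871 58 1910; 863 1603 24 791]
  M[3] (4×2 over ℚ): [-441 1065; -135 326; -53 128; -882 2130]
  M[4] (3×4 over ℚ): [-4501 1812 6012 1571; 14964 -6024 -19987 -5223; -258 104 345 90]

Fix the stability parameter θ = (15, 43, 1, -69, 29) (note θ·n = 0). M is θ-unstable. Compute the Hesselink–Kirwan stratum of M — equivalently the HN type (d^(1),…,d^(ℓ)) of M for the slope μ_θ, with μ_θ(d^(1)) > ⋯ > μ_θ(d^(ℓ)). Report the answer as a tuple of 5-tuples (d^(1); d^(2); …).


Interval decomposition of M: I[1,5], I[2,2]^2, I[2,5], I[4,4], I[4,5].
HN type (ℓ=5): μ^(1)=43; μ^(2)=29; μ^(3)=-5/2; μ^(4)=-25/3; μ^(5)=-69

((0, 2, 0, 0, 0); (0, 0, 0, 0, 3); (1, 1, 1, 1, 0); (0, 1, 1, 1, 0); (0, 0, 0, 2, 0))


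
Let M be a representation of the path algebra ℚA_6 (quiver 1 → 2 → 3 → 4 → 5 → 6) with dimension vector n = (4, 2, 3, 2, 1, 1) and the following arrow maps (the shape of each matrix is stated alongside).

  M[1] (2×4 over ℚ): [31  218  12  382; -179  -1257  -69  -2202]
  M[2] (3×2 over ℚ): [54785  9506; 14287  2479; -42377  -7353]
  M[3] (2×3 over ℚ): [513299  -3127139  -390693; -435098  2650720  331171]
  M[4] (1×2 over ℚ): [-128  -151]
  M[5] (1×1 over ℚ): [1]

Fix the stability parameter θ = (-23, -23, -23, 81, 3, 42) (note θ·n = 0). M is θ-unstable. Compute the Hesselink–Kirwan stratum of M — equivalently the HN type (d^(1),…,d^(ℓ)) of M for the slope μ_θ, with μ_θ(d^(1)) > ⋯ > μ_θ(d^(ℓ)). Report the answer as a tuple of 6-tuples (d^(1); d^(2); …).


Via rank(M_{q-1}∘⋯∘M_p): M ≅ I[1,1]^2, I[1,4], I[1,6], I[3,3].
μ_θ-semistable layers: μ^(1)=81; μ^(2)=42; μ^(3)=-23

((0, 0, 0, 1, 0, 0); (0, 0, 0, 1, 1, 1); (4, 2, 3, 0, 0, 0))


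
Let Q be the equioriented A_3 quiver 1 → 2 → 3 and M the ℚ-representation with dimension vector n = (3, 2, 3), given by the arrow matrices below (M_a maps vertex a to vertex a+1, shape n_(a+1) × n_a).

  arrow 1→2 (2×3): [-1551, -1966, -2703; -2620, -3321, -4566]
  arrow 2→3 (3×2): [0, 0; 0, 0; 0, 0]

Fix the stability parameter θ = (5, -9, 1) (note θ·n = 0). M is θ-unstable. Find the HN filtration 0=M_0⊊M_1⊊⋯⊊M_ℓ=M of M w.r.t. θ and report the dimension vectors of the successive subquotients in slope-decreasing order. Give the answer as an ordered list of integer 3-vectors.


Via rank(M_{q-1}∘⋯∘M_p): M ≅ I[1,1], I[1,2]^2, I[3,3]^3.
μ_θ-semistable layers: μ^(1)=5; μ^(2)=1; μ^(3)=-2

((1, 0, 0); (0, 0, 3); (2, 2, 0))


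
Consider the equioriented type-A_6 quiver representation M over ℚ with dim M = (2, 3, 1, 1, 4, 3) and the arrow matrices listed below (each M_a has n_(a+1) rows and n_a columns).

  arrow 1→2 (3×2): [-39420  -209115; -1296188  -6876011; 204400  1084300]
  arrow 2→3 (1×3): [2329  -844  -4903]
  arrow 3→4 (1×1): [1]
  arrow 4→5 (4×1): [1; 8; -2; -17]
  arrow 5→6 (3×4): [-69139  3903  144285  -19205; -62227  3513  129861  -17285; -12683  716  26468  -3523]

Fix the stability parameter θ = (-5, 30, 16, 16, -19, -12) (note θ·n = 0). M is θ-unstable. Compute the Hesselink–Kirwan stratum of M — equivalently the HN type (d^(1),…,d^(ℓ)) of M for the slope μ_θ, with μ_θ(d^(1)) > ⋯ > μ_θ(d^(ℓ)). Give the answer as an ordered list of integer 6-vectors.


Barcode: M ≅ I[1,1], I[1,5], I[2,2]^2, I[5,6]^3. HN layers by μ_θ (5 steps, strictly decreasing):
  μ^(1)=30; μ^(2)=43/4; μ^(3)=-5; μ^(4)=-12; μ^(5)=-19

((0, 2, 0, 0, 0, 0); (0, 1, 1, 1, 1, 0); (2, 0, 0, 0, 0, 0); (0, 0, 0, 0, 0, 3); (0, 0, 0, 0, 3, 0))


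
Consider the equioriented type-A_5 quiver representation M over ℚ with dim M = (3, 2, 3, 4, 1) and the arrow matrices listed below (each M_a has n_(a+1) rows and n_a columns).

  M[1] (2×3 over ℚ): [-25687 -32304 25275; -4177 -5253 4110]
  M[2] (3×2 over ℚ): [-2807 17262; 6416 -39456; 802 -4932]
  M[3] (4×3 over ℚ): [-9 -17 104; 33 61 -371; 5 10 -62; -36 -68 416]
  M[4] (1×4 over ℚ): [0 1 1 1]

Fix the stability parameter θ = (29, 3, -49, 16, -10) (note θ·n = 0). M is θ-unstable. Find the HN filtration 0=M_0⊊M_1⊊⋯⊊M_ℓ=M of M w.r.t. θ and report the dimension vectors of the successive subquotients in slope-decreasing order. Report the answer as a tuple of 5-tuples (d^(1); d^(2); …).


Via rank(M_{q-1}∘⋯∘M_p): M ≅ I[1,1], I[1,2], I[1,4], I[3,4], I[3,5], I[4,4].
μ_θ-semistable layers: μ^(1)=29; μ^(2)=16; μ^(3)=3; μ^(4)=-17/3; μ^(5)=-49

((1, 0, 0, 0, 0); (1, 1, 0, 3, 0); (0, 0, 0, 1, 1); (1, 1, 1, 0, 0); (0, 0, 2, 0, 0))


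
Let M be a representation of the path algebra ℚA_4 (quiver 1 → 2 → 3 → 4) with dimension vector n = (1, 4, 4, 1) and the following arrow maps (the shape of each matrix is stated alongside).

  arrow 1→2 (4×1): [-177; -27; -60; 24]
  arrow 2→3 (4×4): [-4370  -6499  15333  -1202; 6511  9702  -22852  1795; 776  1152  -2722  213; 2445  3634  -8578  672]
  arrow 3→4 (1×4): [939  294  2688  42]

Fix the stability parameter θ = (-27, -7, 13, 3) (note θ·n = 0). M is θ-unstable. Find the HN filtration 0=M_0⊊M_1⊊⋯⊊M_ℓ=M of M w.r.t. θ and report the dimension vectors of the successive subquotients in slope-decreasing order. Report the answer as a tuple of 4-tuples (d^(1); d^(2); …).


Barcode: M ≅ I[1,4], I[2,2], I[2,3]^2, I[3,3]. HN layers by μ_θ (4 steps, strictly decreasing):
  μ^(1)=13; μ^(2)=8; μ^(3)=-7; μ^(4)=-27

((0, 0, 3, 0); (0, 0, 1, 1); (0, 4, 0, 0); (1, 0, 0, 0))


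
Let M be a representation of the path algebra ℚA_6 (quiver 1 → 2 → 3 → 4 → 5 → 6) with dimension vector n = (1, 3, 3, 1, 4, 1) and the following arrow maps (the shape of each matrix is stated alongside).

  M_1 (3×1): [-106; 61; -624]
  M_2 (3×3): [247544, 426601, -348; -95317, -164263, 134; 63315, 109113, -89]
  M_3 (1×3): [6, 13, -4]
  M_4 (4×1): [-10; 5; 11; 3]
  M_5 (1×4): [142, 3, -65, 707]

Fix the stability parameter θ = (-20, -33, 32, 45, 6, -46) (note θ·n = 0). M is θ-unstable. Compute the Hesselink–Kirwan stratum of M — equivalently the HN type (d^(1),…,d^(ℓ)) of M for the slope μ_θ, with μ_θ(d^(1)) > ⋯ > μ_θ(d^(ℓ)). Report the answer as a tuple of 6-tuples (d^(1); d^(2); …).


Barcode: M ≅ I[1,6], I[2,3]^2, I[5,5]^3. HN layers by μ_θ (5 steps, strictly decreasing):
  μ^(1)=32; μ^(2)=37/4; μ^(3)=6; μ^(4)=-53/2; μ^(5)=-33

((0, 0, 2, 0, 0, 0); (0, 0, 1, 1, 1, 1); (0, 0, 0, 0, 3, 0); (1, 1, 0, 0, 0, 0); (0, 2, 0, 0, 0, 0))


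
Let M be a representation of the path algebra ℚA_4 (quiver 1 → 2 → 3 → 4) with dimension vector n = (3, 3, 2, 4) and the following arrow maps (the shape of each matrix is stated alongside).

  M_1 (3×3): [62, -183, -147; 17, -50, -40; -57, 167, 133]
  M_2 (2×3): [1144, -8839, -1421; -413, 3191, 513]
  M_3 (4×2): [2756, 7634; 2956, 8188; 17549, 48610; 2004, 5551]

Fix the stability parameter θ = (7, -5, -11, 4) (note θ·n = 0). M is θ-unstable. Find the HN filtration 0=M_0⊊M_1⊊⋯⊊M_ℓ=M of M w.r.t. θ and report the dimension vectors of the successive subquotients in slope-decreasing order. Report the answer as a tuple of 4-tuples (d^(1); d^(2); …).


Barcode: M ≅ I[1,1], I[1,2], I[1,4], I[2,4], I[4,4]^2. HN layers by μ_θ (5 steps, strictly decreasing):
  μ^(1)=7; μ^(2)=4; μ^(3)=1; μ^(4)=-3; μ^(5)=-8

((1, 0, 0, 0); (0, 0, 0, 4); (1, 1, 0, 0); (1, 1, 1, 0); (0, 1, 1, 0))


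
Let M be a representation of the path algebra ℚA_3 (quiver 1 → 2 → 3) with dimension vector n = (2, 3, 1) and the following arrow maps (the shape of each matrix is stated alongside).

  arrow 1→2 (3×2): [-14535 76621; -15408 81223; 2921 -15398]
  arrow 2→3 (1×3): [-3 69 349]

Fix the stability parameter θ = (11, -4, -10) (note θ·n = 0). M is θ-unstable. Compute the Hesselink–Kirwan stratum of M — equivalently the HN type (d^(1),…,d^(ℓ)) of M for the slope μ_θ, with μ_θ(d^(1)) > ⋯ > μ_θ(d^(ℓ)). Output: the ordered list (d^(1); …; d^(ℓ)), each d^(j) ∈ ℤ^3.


Barcode: M ≅ I[1,2], I[1,3], I[2,2]. HN layers by μ_θ (3 steps, strictly decreasing):
  μ^(1)=7/2; μ^(2)=-1; μ^(3)=-4

((1, 1, 0); (1, 1, 1); (0, 1, 0))


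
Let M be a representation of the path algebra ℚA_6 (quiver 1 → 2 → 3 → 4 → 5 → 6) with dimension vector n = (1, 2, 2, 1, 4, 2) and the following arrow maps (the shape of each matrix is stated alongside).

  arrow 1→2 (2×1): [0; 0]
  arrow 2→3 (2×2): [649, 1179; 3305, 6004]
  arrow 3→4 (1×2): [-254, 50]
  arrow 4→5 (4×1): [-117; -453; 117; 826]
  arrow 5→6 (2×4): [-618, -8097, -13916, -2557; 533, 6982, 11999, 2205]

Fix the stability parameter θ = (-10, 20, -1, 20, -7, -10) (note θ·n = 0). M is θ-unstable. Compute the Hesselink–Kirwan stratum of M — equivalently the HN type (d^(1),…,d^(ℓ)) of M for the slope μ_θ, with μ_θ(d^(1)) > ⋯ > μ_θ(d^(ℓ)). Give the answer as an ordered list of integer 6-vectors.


Interval decomposition of M: I[1,1], I[2,3], I[2,6], I[5,5]^2, I[5,6].
HN type (ℓ=5): μ^(1)=19/2; μ^(2)=22/5; μ^(3)=-7; μ^(4)=-17/2; μ^(5)=-10

((0, 1, 1, 0, 0, 0); (0, 1, 1, 1, 1, 1); (0, 0, 0, 0, 2, 0); (0, 0, 0, 0, 1, 1); (1, 0, 0, 0, 0, 0))


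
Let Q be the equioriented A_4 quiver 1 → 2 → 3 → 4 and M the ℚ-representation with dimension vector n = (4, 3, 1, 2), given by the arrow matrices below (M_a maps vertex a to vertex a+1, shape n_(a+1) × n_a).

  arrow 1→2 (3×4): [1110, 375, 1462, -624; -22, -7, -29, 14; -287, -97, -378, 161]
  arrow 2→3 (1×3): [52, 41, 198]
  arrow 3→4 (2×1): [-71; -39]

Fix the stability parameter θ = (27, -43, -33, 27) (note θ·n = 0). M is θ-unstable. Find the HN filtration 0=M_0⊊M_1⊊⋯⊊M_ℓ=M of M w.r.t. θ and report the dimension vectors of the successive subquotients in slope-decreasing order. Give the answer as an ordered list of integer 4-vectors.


Interval decomposition of M: I[1,1], I[1,2]^2, I[1,4], I[4,4].
HN type (ℓ=3): μ^(1)=27; μ^(2)=-8; μ^(3)=-49/3

((1, 0, 0, 2); (2, 2, 0, 0); (1, 1, 1, 0))


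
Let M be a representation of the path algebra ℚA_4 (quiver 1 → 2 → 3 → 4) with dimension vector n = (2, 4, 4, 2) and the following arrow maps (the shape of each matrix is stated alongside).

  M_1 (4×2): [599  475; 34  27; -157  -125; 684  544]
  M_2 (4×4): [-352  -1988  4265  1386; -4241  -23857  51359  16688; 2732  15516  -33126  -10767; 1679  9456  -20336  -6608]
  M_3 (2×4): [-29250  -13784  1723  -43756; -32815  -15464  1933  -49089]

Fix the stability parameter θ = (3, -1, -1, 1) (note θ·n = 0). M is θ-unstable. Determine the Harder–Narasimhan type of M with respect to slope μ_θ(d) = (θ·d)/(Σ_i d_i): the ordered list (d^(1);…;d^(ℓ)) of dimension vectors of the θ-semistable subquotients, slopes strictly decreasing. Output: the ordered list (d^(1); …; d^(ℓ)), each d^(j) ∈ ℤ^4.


Interval decomposition of M: I[1,3]^2, I[2,4]^2.
HN type (ℓ=3): μ^(1)=1; μ^(2)=1/3; μ^(3)=-1

((0, 0, 0, 2); (2, 2, 2, 0); (0, 2, 2, 0))


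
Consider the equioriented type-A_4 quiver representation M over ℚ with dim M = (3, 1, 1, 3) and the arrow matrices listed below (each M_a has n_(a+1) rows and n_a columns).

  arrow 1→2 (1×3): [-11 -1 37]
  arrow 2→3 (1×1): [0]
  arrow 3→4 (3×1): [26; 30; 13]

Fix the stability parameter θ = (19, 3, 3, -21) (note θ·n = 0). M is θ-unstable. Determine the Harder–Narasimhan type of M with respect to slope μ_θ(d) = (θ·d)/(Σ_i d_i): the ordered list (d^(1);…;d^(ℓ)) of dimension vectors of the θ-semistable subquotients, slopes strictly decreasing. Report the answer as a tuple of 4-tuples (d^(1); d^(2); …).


Interval decomposition of M: I[1,1]^2, I[1,2], I[3,4], I[4,4]^2.
HN type (ℓ=4): μ^(1)=19; μ^(2)=11; μ^(3)=-9; μ^(4)=-21

((2, 0, 0, 0); (1, 1, 0, 0); (0, 0, 1, 1); (0, 0, 0, 2))


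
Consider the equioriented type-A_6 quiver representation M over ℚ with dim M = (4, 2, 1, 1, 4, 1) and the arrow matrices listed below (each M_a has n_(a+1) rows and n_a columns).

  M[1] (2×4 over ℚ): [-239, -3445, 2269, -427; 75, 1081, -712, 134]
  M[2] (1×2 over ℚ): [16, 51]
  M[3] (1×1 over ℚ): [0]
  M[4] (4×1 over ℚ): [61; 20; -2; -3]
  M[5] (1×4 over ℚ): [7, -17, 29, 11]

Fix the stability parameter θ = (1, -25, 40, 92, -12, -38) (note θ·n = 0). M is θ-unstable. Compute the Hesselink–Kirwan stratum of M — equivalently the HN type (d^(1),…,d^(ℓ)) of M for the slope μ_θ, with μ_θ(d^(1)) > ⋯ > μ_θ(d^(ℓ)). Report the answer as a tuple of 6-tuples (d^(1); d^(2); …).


Via rank(M_{q-1}∘⋯∘M_p): M ≅ I[1,1]^2, I[1,2], I[1,3], I[4,6], I[5,5]^3.
μ_θ-semistable layers: μ^(1)=40; μ^(2)=14; μ^(3)=1; μ^(4)=-12

((0, 0, 1, 0, 0, 0); (0, 0, 0, 1, 1, 1); (2, 0, 0, 0, 0, 0); (2, 2, 0, 0, 3, 0))


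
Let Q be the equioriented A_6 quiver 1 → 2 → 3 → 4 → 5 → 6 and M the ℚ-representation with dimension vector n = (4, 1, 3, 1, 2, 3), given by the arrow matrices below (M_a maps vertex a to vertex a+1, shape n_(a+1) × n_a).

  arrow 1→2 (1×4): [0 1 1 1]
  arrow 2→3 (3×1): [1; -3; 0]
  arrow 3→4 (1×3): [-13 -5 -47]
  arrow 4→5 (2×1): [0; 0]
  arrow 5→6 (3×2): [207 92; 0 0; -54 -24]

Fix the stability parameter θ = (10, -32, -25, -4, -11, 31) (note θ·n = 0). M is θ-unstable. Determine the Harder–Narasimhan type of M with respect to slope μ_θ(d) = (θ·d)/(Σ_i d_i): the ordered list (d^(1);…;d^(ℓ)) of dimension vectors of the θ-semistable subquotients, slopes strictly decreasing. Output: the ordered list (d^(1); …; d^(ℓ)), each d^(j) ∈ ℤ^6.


Interval decomposition of M: I[1,1]^3, I[1,4], I[3,3]^2, I[5,5], I[5,6], I[6,6]^2.
HN type (ℓ=6): μ^(1)=31; μ^(2)=10; μ^(3)=-4; μ^(4)=-11; μ^(5)=-47/3; μ^(6)=-25

((0, 0, 0, 0, 0, 3); (3, 0, 0, 0, 0, 0); (0, 0, 0, 1, 0, 0); (0, 0, 0, 0, 2, 0); (1, 1, 1, 0, 0, 0); (0, 0, 2, 0, 0, 0))


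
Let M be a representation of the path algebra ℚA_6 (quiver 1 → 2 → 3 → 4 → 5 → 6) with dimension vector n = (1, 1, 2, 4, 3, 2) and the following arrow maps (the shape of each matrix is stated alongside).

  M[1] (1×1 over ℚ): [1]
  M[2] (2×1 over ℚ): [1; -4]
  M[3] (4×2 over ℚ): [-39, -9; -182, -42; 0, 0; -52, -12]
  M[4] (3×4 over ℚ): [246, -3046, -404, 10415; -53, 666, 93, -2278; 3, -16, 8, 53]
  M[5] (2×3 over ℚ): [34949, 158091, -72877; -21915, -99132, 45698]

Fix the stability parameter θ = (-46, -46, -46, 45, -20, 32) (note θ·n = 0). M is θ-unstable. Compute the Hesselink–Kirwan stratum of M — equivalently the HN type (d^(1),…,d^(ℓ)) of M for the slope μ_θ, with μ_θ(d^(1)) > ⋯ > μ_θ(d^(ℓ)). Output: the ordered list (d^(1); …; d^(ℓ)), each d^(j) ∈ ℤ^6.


Barcode: M ≅ I[1,5], I[3,3], I[4,4], I[4,6]^2. HN layers by μ_θ (4 steps, strictly decreasing):
  μ^(1)=45; μ^(2)=32; μ^(3)=25/2; μ^(4)=-46

((0, 0, 0, 1, 0, 0); (0, 0, 0, 0, 0, 2); (0, 0, 0, 3, 3, 0); (1, 1, 2, 0, 0, 0))


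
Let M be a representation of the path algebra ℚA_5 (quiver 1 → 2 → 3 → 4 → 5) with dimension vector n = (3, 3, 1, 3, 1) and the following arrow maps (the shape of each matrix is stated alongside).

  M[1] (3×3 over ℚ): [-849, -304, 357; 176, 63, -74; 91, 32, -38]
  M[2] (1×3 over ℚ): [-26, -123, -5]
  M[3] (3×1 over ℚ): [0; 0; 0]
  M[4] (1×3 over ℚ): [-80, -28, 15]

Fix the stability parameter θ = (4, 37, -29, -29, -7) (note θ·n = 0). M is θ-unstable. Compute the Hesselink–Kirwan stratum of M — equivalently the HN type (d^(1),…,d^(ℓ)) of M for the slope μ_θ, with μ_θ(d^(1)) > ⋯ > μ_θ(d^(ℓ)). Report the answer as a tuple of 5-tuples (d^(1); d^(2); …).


Interval decomposition of M: I[1,2]^2, I[1,3], I[4,4]^2, I[4,5].
HN type (ℓ=4): μ^(1)=37; μ^(2)=4; μ^(3)=-7; μ^(4)=-29

((0, 2, 0, 0, 0); (3, 1, 1, 0, 0); (0, 0, 0, 0, 1); (0, 0, 0, 3, 0))


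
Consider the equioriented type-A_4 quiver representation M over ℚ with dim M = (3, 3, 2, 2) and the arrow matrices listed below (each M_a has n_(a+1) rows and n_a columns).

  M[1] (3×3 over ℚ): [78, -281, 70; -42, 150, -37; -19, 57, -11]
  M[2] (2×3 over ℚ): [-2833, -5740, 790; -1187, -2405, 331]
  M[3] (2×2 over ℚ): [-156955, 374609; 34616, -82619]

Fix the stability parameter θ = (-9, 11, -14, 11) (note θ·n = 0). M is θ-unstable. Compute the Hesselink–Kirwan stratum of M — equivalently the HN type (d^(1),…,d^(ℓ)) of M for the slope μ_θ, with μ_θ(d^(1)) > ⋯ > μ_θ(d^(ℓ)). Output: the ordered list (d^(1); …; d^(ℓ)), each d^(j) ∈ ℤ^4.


Interval decomposition of M: I[1,2], I[1,4]^2.
HN type (ℓ=3): μ^(1)=11; μ^(2)=-3/2; μ^(3)=-9

((0, 1, 0, 2); (0, 2, 2, 0); (3, 0, 0, 0))


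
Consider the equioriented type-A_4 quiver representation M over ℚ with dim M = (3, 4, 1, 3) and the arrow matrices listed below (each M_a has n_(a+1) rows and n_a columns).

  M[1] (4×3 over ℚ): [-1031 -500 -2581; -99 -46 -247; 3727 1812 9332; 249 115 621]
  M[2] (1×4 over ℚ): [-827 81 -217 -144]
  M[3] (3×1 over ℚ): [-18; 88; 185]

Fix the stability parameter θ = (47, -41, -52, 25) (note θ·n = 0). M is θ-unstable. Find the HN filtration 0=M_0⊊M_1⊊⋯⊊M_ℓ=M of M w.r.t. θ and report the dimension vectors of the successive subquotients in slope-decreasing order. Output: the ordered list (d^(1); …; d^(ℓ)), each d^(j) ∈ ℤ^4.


Via rank(M_{q-1}∘⋯∘M_p): M ≅ I[1,2]^2, I[1,4], I[2,2], I[4,4]^2.
μ_θ-semistable layers: μ^(1)=25; μ^(2)=3; μ^(3)=-46/3; μ^(4)=-41

((0, 0, 0, 3); (2, 2, 0, 0); (1, 1, 1, 0); (0, 1, 0, 0))


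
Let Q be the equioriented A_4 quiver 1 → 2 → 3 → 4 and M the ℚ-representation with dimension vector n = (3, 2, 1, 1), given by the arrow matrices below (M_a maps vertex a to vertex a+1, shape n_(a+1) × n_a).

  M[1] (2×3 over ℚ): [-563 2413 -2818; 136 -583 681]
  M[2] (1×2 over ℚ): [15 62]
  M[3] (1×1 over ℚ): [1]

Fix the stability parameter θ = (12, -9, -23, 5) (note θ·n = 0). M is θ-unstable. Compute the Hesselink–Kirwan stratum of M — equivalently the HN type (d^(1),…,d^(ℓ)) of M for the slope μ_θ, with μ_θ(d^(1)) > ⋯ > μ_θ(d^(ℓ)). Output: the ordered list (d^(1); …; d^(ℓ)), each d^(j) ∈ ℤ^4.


Interval decomposition of M: I[1,1], I[1,2], I[1,4].
HN type (ℓ=4): μ^(1)=12; μ^(2)=5; μ^(3)=3/2; μ^(4)=-20/3

((1, 0, 0, 0); (0, 0, 0, 1); (1, 1, 0, 0); (1, 1, 1, 0))


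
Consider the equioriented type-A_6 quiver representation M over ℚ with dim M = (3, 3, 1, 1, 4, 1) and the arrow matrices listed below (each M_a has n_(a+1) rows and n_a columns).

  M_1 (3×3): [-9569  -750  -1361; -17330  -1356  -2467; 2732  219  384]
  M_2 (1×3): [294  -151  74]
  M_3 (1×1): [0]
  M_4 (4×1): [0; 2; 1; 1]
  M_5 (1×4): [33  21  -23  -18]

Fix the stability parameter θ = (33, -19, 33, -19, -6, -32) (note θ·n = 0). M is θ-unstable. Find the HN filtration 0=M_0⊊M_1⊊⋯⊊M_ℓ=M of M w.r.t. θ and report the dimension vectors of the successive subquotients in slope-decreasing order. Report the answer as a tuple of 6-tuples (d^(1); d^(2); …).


Barcode: M ≅ I[1,2]^2, I[1,3], I[4,6], I[5,5]^3. HN layers by μ_θ (4 steps, strictly decreasing):
  μ^(1)=33; μ^(2)=7; μ^(3)=-6; μ^(4)=-19

((0, 0, 1, 0, 0, 0); (3, 3, 0, 0, 0, 0); (0, 0, 0, 0, 3, 0); (0, 0, 0, 1, 1, 1))


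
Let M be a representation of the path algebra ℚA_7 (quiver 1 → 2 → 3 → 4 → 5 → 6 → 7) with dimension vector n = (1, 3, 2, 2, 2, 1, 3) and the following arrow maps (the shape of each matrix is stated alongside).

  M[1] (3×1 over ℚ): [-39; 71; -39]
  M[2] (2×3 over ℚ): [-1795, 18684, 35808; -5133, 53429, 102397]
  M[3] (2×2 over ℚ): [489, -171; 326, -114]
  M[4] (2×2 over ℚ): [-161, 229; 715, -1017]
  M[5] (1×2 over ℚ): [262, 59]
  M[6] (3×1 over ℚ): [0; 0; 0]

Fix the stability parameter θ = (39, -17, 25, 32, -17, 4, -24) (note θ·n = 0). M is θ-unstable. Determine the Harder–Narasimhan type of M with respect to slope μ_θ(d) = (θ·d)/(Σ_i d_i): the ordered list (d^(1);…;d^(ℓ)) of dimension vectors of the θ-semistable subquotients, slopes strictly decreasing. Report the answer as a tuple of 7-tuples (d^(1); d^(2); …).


Interval decomposition of M: I[1,3], I[2,2], I[2,6], I[4,5], I[7,7]^3.
HN type (ℓ=5): μ^(1)=25; μ^(2)=11; μ^(3)=15/2; μ^(4)=-17; μ^(5)=-24

((0, 0, 1, 0, 0, 0, 0); (1, 1, 1, 1, 1, 1, 0); (0, 0, 0, 1, 1, 0, 0); (0, 2, 0, 0, 0, 0, 0); (0, 0, 0, 0, 0, 0, 3))


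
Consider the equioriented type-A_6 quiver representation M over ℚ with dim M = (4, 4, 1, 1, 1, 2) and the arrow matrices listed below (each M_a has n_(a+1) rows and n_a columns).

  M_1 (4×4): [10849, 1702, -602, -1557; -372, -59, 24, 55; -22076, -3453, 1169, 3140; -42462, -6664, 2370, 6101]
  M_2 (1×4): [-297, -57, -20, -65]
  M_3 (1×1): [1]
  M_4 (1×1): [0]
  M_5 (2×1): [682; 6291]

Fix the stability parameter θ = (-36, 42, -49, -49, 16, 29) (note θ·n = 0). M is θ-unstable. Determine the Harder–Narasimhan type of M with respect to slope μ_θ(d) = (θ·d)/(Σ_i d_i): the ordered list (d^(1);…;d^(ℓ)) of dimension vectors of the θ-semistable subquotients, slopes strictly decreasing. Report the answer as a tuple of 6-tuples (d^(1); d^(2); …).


Via rank(M_{q-1}∘⋯∘M_p): M ≅ I[1,2]^3, I[1,4], I[5,6], I[6,6].
μ_θ-semistable layers: μ^(1)=42; μ^(2)=29; μ^(3)=16; μ^(4)=-56/3; μ^(5)=-36

((0, 3, 0, 0, 0, 0); (0, 0, 0, 0, 0, 2); (0, 0, 0, 0, 1, 0); (0, 1, 1, 1, 0, 0); (4, 0, 0, 0, 0, 0))
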